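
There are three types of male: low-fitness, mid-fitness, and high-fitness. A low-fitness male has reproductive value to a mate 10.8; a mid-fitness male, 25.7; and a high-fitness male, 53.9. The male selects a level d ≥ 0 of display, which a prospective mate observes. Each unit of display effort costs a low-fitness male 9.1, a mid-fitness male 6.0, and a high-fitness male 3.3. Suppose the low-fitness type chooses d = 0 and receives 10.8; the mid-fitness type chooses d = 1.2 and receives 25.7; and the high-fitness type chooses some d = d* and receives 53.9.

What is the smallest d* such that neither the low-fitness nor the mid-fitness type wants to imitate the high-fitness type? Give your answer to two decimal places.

Mid-fitness type (on-path payoff 25.7 − 6.0×1.2 = 18.5) won't mimic when 18.5 ≥ 53.9 − 6.0·d*, i.e. d* ≥ 5.90.
Low-fitness type (on-path payoff 10.8) won't mimic when 10.8 ≥ 53.9 − 9.1·d*, i.e. d* ≥ 4.74.
Both must hold, so d* = max(4.74, 5.90) = 5.90. The mid-fitness type's constraint binds.

5.90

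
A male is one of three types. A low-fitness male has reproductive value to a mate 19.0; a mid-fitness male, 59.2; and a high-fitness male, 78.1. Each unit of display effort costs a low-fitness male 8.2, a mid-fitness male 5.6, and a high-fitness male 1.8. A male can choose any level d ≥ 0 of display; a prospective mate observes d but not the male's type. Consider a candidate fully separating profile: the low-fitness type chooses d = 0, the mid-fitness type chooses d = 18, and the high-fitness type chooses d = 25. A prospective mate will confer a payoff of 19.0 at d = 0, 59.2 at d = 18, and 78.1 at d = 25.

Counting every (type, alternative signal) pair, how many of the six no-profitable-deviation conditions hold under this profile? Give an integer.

High-fitness (own payoff 78.1 − 1.8×25 = 33.1): to d=0 gives 19.0 → no gain ✓; to d=18 gives 59.2 − 1.8×18 = 26.8 → no gain ✓.
Low-fitness (own payoff 19.0): to d=18 gives 59.2 − 8.2×18 = -88.4 → no gain ✓; to d=25 gives 78.1 − 8.2×25 = -126.9 → no gain ✓.
Mid-fitness (own payoff 59.2 − 5.6×18 = -41.6): to d=0 gives 19.0 → profitable ✗; to d=25 gives 78.1 − 5.6×25 = -61.9 → no gain ✓.
5 of the 6 constraints hold; not an equilibrium.

5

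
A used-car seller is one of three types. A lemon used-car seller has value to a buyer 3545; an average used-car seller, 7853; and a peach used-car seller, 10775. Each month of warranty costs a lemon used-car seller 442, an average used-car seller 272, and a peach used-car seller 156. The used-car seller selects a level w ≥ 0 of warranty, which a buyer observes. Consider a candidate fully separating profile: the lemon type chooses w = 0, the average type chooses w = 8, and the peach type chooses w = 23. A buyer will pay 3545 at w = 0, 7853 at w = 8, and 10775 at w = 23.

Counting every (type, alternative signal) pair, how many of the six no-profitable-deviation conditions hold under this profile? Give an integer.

Average (own payoff 7853 − 272×8 = 5677): to w=0 gives 3545 → no gain ✓; to w=23 gives 10775 − 272×23 = 4519 → no gain ✓.
Peach (own payoff 10775 − 156×23 = 7187): to w=0 gives 3545 → no gain ✓; to w=8 gives 7853 − 156×8 = 6605 → no gain ✓.
Lemon (own payoff 3545): to w=8 gives 7853 − 442×8 = 4317 → profitable ✗; to w=23 gives 10775 − 442×23 = 609 → no gain ✓.
5 of the 6 constraints hold; not an equilibrium.

5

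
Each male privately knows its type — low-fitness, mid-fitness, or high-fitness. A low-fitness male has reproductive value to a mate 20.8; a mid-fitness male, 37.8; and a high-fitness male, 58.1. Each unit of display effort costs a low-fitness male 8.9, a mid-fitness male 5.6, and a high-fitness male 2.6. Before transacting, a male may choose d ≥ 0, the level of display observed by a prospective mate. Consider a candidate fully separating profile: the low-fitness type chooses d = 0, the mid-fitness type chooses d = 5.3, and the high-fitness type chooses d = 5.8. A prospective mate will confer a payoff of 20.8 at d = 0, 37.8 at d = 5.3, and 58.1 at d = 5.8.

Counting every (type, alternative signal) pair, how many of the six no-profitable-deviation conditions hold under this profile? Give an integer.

4

Mid-fitness (own payoff 37.8 − 5.6×5.3 = 8.12): to d=0 gives 20.8 → profitable ✗; to d=5.8 gives 58.1 − 5.6×5.8 = 25.62 → profitable ✗.
Low-fitness (own payoff 20.8): to d=5.3 gives 37.8 − 8.9×5.3 = -9.37 → no gain ✓; to d=5.8 gives 58.1 − 8.9×5.8 = 6.48 → no gain ✓.
High-fitness (own payoff 58.1 − 2.6×5.8 = 43.02): to d=0 gives 20.8 → no gain ✓; to d=5.3 gives 37.8 − 2.6×5.3 = 24.02 → no gain ✓.
4 of the 6 constraints hold; not an equilibrium.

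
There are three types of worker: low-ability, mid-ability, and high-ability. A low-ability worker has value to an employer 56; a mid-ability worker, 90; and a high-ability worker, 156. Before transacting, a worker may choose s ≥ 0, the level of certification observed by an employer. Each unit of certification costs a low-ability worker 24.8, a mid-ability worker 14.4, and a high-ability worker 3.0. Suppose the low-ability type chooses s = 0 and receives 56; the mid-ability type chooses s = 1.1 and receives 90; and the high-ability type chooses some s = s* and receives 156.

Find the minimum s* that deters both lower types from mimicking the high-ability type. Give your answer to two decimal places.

5.68

Mid-ability type (on-path payoff 90 − 14.4×1.1 = 74.16) won't mimic when 74.16 ≥ 156 − 14.4·s*, i.e. s* ≥ 5.68.
Low-ability type (on-path payoff 56) won't mimic when 56 ≥ 156 − 24.8·s*, i.e. s* ≥ 4.03.
Both must hold, so s* = max(4.03, 5.68) = 5.68. The mid-ability type's constraint binds.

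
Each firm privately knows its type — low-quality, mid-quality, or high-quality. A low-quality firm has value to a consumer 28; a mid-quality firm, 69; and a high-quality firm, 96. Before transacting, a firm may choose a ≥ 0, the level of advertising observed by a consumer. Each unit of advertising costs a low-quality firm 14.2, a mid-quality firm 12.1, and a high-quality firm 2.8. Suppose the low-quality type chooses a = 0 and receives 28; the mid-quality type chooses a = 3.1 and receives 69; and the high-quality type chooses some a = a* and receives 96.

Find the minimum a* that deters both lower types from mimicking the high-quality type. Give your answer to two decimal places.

Mid-quality type (on-path payoff 69 − 12.1×3.1 = 31.49) won't mimic when 31.49 ≥ 96 − 12.1·a*, i.e. a* ≥ 5.33.
Low-quality type (on-path payoff 28) won't mimic when 28 ≥ 96 − 14.2·a*, i.e. a* ≥ 4.79.
Both must hold, so a* = max(4.79, 5.33) = 5.33. The mid-quality type's constraint binds.

5.33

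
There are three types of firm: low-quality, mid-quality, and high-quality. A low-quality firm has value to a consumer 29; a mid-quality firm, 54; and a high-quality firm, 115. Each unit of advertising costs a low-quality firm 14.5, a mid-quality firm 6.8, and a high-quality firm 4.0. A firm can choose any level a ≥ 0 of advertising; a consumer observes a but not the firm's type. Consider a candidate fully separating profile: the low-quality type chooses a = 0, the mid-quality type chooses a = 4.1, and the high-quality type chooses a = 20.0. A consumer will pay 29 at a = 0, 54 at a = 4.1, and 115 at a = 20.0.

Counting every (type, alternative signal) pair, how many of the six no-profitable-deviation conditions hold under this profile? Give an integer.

4

Low-quality (own payoff 29): to a=4.1 gives 54 − 14.5×4.1 = -5.45 → no gain ✓; to a=20.0 gives 115 − 14.5×20.0 = -175 → no gain ✓.
High-quality (own payoff 115 − 4.0×20.0 = 35): to a=0 gives 29 → no gain ✓; to a=4.1 gives 54 − 4.0×4.1 = 37.6 → profitable ✗.
Mid-quality (own payoff 54 − 6.8×4.1 = 26.12): to a=0 gives 29 → profitable ✗; to a=20.0 gives 115 − 6.8×20.0 = -21 → no gain ✓.
4 of the 6 constraints hold; not an equilibrium.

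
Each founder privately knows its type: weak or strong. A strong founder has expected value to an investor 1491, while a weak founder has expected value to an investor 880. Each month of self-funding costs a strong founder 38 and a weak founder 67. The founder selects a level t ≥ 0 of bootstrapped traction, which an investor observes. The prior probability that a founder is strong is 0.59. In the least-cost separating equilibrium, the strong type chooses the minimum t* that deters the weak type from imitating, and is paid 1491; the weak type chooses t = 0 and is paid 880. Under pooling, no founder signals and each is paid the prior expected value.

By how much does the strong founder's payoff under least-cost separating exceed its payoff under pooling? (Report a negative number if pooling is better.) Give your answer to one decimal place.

Least-cost separating signal: t* solves 880 = 1491 − 67·t*, so t* = (1491 − 880)/67 ≈ 9.1194.
Strong type's separating payoff: 1491 − 38 × t* = 1491 − 38 × (1491 − 880)/67 = 1491 − 23218/67 ≈ 1144.463.
Pooling payoff: 0.59 × 1491 + 0.41 × 880 = 1240.49.
Difference: 1144.463 − 1240.49 = -96.027, i.e. -96.0 to one decimal place.
The strong type would prefer the pooling outcome.

-96.0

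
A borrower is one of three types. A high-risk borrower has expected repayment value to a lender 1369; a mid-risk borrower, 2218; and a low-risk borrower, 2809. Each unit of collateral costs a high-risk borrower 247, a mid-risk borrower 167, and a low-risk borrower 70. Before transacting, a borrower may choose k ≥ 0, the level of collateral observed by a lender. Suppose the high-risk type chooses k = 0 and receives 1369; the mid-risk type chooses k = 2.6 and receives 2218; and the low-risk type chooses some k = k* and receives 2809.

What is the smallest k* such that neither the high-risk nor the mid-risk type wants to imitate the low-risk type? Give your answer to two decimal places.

Mid-risk type (on-path payoff 2218 − 167×2.6 = 1783.8) won't mimic when 1783.8 ≥ 2809 − 167·k*, i.e. k* ≥ 6.14.
High-risk type (on-path payoff 1369) won't mimic when 1369 ≥ 2809 − 247·k*, i.e. k* ≥ 5.83.
Both must hold, so k* = max(5.83, 6.14) = 6.14. The mid-risk type's constraint binds.

6.14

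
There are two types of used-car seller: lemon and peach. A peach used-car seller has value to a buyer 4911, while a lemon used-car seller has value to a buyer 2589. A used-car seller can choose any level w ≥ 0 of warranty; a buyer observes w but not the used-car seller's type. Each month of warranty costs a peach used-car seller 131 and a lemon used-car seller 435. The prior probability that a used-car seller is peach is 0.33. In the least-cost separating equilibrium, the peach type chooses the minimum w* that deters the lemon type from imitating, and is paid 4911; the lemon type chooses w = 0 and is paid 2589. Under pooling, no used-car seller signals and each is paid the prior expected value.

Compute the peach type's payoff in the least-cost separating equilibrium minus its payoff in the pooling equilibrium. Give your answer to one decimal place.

Least-cost separating signal: w* solves 2589 = 4911 − 435·w*, so w* = (4911 − 2589)/435 ≈ 5.3379.
Peach type's separating payoff: 4911 − 131 × w* = 4911 − 131 × (4911 − 2589)/435 = 4911 − 304182/435 ≈ 4211.731.
Pooling payoff: 0.33 × 4911 + 0.67 × 2589 = 3355.26.
Difference: 4211.731 − 3355.26 = 856.471, i.e. 856.5 to one decimal place.
The peach type prefers to separate.

856.5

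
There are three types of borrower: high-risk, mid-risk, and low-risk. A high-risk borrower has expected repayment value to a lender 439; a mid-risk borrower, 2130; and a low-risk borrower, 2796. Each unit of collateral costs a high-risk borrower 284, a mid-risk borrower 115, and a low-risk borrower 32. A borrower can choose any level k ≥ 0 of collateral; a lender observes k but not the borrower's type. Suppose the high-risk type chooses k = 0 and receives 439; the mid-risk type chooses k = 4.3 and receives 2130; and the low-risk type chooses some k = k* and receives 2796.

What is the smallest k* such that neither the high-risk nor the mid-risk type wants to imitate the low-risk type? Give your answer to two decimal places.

10.09

High-risk type (on-path payoff 439) won't mimic when 439 ≥ 2796 − 284·k*, i.e. k* ≥ 8.30.
Mid-risk type (on-path payoff 2130 − 115×4.3 = 1635.5) won't mimic when 1635.5 ≥ 2796 − 115·k*, i.e. k* ≥ 10.09.
Both must hold, so k* = max(8.30, 10.09) = 10.09. The mid-risk type's constraint binds.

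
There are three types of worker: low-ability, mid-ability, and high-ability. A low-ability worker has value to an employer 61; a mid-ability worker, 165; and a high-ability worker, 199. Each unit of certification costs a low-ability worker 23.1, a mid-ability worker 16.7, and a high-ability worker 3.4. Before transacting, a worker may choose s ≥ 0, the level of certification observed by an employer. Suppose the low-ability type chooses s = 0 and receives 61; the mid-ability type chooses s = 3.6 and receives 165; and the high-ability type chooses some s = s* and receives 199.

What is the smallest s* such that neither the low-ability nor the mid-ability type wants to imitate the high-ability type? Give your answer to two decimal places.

Mid-ability type (on-path payoff 165 − 16.7×3.6 = 104.88) won't mimic when 104.88 ≥ 199 − 16.7·s*, i.e. s* ≥ 5.64.
Low-ability type (on-path payoff 61) won't mimic when 61 ≥ 199 − 23.1·s*, i.e. s* ≥ 5.97.
Both must hold, so s* = max(5.97, 5.64) = 5.97. The low-ability type's constraint binds.

5.97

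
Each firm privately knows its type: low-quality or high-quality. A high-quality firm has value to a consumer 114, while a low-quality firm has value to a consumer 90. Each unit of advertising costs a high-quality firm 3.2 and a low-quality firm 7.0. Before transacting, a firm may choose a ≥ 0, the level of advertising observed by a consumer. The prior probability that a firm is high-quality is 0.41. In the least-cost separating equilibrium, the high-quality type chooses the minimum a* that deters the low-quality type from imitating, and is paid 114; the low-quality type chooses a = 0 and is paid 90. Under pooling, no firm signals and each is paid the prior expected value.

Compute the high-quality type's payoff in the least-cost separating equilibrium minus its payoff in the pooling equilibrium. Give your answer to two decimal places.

3.19

Least-cost separating signal: a* solves 90 = 114 − 7.0·a*, so a* = (114 − 90)/7.0 ≈ 3.4286.
High-quality type's separating payoff: 114 − 3.2 × a* = 114 − 3.2 × (114 − 90)/7.0 = 114 − 76.8/7.0 ≈ 103.0286.
Pooling payoff: 0.41 × 114 + 0.59 × 90 = 99.84.
Difference: 103.0286 − 99.84 = 3.1886, i.e. 3.19 to two decimal places.
The high-quality type prefers to separate.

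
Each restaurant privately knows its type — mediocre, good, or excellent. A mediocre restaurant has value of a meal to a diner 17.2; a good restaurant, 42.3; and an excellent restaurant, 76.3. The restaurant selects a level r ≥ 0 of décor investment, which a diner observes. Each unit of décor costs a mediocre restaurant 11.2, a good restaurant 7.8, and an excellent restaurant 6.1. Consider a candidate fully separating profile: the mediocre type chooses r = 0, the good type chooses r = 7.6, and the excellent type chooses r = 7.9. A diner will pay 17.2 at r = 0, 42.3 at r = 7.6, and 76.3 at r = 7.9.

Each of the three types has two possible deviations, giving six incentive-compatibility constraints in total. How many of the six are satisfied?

Excellent (own payoff 76.3 − 6.1×7.9 = 28.11): to r=0 gives 17.2 → no gain ✓; to r=7.6 gives 42.3 − 6.1×7.6 = -4.06 → no gain ✓.
Mediocre (own payoff 17.2): to r=7.6 gives 42.3 − 11.2×7.6 = -42.82 → no gain ✓; to r=7.9 gives 76.3 − 11.2×7.9 = -12.18 → no gain ✓.
Good (own payoff 42.3 − 7.8×7.6 = -16.98): to r=0 gives 17.2 → profitable ✗; to r=7.9 gives 76.3 − 7.8×7.9 = 14.68 → profitable ✗.
4 of the 6 constraints hold; not an equilibrium.

4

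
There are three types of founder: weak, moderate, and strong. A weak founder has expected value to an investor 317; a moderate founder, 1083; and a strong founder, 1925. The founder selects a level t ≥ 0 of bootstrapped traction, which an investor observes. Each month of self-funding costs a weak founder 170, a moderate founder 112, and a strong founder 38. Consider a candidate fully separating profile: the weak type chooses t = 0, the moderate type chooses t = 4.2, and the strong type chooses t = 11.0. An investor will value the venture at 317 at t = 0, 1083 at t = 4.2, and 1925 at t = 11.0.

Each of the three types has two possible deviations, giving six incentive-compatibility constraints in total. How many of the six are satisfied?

Moderate (own payoff 1083 − 112×4.2 = 612.6): to t=0 gives 317 → no gain ✓; to t=11.0 gives 1925 − 112×11.0 = 693 → profitable ✗.
Strong (own payoff 1925 − 38×11.0 = 1507): to t=0 gives 317 → no gain ✓; to t=4.2 gives 1083 − 38×4.2 = 923.4 → no gain ✓.
Weak (own payoff 317): to t=4.2 gives 1083 − 170×4.2 = 369 → profitable ✗; to t=11.0 gives 1925 − 170×11.0 = 55 → no gain ✓.
4 of the 6 constraints hold; not an equilibrium.

4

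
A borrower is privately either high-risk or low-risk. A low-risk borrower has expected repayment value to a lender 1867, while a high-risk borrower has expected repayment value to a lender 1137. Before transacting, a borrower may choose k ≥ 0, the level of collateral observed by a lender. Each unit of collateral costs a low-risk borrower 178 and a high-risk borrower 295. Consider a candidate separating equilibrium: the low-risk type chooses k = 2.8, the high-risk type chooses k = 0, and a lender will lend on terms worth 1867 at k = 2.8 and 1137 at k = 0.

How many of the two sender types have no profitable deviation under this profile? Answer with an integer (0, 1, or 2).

High-risk type: stay at 0 → 1137; mimic → 1867 − 295 × 2.8 = 1041. IC holds (1137 ≥ 1041).
Low-risk type: signal → 1867 − 178 × 2.8 = 1368.6; deviate to 0 → 1137. IC holds (1368.6 ≥ 1137).
2 of 2 constraints hold, so this is a separating equilibrium.

2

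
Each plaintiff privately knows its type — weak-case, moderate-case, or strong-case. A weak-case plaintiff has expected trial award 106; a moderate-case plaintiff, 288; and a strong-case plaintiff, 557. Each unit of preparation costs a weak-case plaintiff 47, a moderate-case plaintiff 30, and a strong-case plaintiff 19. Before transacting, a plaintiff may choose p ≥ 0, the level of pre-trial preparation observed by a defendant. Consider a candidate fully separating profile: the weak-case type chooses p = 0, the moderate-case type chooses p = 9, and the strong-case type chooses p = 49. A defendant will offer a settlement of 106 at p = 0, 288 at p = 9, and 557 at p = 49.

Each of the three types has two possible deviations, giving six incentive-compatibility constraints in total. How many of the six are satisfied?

3

Strong-case (own payoff 557 − 19×49 = -374): to p=0 gives 106 → profitable ✗; to p=9 gives 288 − 19×9 = 117 → profitable ✗.
Moderate-case (own payoff 288 − 30×9 = 18): to p=0 gives 106 → profitable ✗; to p=49 gives 557 − 30×49 = -913 → no gain ✓.
Weak-case (own payoff 106): to p=9 gives 288 − 47×9 = -135 → no gain ✓; to p=49 gives 557 − 47×49 = -1746 → no gain ✓.
3 of the 6 constraints hold; not an equilibrium.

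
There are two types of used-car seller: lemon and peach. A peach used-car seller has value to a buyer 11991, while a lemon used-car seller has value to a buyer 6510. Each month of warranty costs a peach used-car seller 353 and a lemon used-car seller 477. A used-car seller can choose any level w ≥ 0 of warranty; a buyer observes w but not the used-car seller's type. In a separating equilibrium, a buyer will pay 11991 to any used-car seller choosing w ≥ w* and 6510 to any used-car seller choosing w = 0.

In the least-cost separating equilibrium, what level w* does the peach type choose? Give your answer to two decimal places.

A lemon used-car seller choosing w = 0 receives 6510.
Imitating at w* instead would pay 11991 at cost 477·w*, netting 11991 − 477·w*.
Indifference: 6510 = 11991 − 477·w*, so w* = (11991 − 6510) / 477 ≈ 11.49.
This is the lemon type's binding incentive-compatibility constraint; any w ≥ 11.49 sustains separation on that side.

11.49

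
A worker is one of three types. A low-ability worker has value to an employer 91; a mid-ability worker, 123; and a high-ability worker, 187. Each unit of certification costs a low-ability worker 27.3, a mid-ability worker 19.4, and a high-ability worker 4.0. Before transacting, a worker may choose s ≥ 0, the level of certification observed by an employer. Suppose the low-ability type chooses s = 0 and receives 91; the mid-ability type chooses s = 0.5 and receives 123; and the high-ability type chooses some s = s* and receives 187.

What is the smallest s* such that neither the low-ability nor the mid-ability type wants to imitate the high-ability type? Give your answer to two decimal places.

Low-ability type (on-path payoff 91) won't mimic when 91 ≥ 187 − 27.3·s*, i.e. s* ≥ 3.52.
Mid-ability type (on-path payoff 123 − 19.4×0.5 = 113.3) won't mimic when 113.3 ≥ 187 − 19.4·s*, i.e. s* ≥ 3.80.
Both must hold, so s* = max(3.52, 3.80) = 3.80. The mid-ability type's constraint binds.

3.80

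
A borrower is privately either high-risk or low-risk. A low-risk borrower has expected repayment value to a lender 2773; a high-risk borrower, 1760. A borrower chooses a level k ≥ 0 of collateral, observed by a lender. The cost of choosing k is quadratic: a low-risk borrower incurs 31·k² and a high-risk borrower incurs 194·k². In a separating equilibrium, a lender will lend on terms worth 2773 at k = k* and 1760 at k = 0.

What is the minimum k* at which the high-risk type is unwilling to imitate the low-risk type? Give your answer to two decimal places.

The high-risk type at k = 0 receives 1760; imitating at k* yields 2773 − 194·k*².
Indifference: 1760 = 2773 − 194·k*², so k*² = (2773 − 1760) / 194 ≈ 5.2216.
k* = √5.2216 ≈ 2.29.

2.29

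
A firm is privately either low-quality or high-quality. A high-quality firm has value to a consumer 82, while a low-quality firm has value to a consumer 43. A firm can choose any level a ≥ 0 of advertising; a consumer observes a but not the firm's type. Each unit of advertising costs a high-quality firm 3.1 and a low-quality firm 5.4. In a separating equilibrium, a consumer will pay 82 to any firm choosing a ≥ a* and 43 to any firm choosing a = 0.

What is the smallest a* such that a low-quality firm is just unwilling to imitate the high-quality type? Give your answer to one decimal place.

7.2

A low-quality firm choosing a = 0 receives 43.
Imitating at a* instead would pay 82 at cost 5.4·a*, netting 82 − 5.4·a*.
Indifference: 43 = 82 − 5.4·a*, so a* = (82 − 43) / 5.4 ≈ 7.2.
This is the low-quality type's binding incentive-compatibility constraint; any a ≥ 7.2 sustains separation on that side.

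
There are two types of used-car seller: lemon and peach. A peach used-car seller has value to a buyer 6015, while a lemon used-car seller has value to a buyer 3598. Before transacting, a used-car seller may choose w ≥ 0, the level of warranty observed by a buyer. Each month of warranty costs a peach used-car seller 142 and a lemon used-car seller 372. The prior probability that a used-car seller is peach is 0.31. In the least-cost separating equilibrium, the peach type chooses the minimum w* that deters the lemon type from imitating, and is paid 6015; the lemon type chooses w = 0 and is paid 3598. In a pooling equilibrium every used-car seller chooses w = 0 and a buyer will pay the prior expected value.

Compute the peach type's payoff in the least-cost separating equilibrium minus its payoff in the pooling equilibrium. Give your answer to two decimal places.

Least-cost separating signal: w* solves 3598 = 6015 − 372·w*, so w* = (6015 − 3598)/372 ≈ 6.4973.
Peach type's separating payoff: 6015 − 142 × w* = 6015 − 142 × (6015 − 3598)/372 = 6015 − 343214/372 ≈ 5092.3817.
Pooling payoff: 0.31 × 6015 + 0.69 × 3598 = 4347.27.
Difference: 5092.3817 − 4347.27 = 745.1117, i.e. 745.11 to two decimal places.
The peach type prefers to separate.

745.11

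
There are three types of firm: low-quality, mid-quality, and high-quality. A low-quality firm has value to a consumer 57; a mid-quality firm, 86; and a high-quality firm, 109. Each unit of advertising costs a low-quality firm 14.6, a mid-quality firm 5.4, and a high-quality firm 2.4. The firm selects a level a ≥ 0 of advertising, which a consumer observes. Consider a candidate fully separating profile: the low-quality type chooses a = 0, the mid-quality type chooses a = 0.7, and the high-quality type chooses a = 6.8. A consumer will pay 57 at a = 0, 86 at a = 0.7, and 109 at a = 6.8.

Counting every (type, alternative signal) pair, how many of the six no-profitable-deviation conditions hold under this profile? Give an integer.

5

High-quality (own payoff 109 − 2.4×6.8 = 92.68): to a=0 gives 57 → no gain ✓; to a=0.7 gives 86 − 2.4×0.7 = 84.32 → no gain ✓.
Low-quality (own payoff 57): to a=0.7 gives 86 − 14.6×0.7 = 75.78 → profitable ✗; to a=6.8 gives 109 − 14.6×6.8 = 9.72 → no gain ✓.
Mid-quality (own payoff 86 − 5.4×0.7 = 82.22): to a=0 gives 57 → no gain ✓; to a=6.8 gives 109 − 5.4×6.8 = 72.28 → no gain ✓.
5 of the 6 constraints hold; not an equilibrium.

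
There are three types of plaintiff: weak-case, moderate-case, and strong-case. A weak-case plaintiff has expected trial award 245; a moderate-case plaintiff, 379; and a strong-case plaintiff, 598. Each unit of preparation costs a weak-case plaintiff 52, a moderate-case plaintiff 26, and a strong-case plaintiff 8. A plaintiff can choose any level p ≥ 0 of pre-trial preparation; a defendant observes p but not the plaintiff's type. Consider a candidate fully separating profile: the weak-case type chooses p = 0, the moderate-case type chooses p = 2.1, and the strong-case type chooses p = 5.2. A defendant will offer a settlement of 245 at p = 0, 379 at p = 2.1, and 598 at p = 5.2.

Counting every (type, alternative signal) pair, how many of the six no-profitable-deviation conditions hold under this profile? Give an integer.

Strong-case (own payoff 598 − 8×5.2 = 556.4): to p=0 gives 245 → no gain ✓; to p=2.1 gives 379 − 8×2.1 = 362.2 → no gain ✓.
Weak-case (own payoff 245): to p=2.1 gives 379 − 52×2.1 = 269.8 → profitable ✗; to p=5.2 gives 598 − 52×5.2 = 327.6 → profitable ✗.
Moderate-case (own payoff 379 − 26×2.1 = 324.4): to p=0 gives 245 → no gain ✓; to p=5.2 gives 598 − 26×5.2 = 462.8 → profitable ✗.
3 of the 6 constraints hold; not an equilibrium.

3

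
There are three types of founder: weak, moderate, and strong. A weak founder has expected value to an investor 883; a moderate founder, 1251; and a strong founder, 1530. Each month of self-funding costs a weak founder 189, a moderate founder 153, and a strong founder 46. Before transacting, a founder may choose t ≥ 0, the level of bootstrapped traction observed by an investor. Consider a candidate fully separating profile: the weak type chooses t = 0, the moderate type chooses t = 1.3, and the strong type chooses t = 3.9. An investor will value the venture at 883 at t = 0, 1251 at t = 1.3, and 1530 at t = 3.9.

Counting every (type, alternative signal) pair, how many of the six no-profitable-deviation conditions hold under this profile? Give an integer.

5

Strong (own payoff 1530 − 46×3.9 = 1350.6): to t=0 gives 883 → no gain ✓; to t=1.3 gives 1251 − 46×1.3 = 1191.2 → no gain ✓.
Weak (own payoff 883): to t=1.3 gives 1251 − 189×1.3 = 1005.3 → profitable ✗; to t=3.9 gives 1530 − 189×3.9 = 792.9 → no gain ✓.
Moderate (own payoff 1251 − 153×1.3 = 1052.1): to t=0 gives 883 → no gain ✓; to t=3.9 gives 1530 − 153×3.9 = 933.3 → no gain ✓.
5 of the 6 constraints hold; not an equilibrium.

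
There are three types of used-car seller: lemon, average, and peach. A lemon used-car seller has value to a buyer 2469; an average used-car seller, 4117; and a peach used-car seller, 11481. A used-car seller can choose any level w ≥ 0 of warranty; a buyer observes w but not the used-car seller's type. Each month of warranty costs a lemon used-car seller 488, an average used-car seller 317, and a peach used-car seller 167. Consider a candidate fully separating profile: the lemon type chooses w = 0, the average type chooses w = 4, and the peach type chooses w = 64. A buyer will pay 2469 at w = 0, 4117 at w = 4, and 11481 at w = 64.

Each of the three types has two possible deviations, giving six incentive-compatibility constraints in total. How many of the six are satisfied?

Lemon (own payoff 2469): to w=4 gives 4117 − 488×4 = 2165 → no gain ✓; to w=64 gives 11481 − 488×64 = -19751 → no gain ✓.
Peach (own payoff 11481 − 167×64 = 793): to w=0 gives 2469 → profitable ✗; to w=4 gives 4117 − 167×4 = 3449 → profitable ✗.
Average (own payoff 4117 − 317×4 = 2849): to w=0 gives 2469 → no gain ✓; to w=64 gives 11481 − 317×64 = -8807 → no gain ✓.
4 of the 6 constraints hold; not an equilibrium.

4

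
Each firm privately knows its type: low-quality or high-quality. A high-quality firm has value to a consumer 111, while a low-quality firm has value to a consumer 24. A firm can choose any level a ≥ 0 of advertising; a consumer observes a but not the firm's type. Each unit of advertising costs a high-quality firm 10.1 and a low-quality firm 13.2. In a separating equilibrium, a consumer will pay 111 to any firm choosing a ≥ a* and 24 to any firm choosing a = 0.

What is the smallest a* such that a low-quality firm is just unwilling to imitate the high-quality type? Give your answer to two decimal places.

6.59

A low-quality firm choosing a = 0 receives 24.
Imitating at a* instead would pay 111 at cost 13.2·a*, netting 111 − 13.2·a*.
Indifference: 24 = 111 − 13.2·a*, so a* = (111 − 24) / 13.2 ≈ 6.59.
At a* the low-quality type's incentive constraint just binds; the high-quality type strictly prefers a* since its per-unit cost is lower.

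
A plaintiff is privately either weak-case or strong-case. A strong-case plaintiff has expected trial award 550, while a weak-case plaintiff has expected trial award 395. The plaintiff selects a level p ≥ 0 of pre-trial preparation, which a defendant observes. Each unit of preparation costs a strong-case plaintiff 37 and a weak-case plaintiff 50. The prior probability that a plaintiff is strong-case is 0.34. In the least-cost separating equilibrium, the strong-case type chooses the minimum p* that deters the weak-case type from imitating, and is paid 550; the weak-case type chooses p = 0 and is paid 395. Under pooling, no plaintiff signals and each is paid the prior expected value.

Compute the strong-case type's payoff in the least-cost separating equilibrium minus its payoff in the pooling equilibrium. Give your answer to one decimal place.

Least-cost separating signal: p* solves 395 = 550 − 50·p*, so p* = (550 − 395)/50 = 3.1.
Strong-case type's separating payoff: 550 − 37 × p* = 550 − 37 × (550 − 395)/50 = 550 − 5735/50 = 435.3.
Pooling payoff: 0.34 × 550 + 0.66 × 395 = 447.7.
Difference: 435.3 − 447.7 = -12.4.
The strong-case type would prefer the pooling outcome.

-12.4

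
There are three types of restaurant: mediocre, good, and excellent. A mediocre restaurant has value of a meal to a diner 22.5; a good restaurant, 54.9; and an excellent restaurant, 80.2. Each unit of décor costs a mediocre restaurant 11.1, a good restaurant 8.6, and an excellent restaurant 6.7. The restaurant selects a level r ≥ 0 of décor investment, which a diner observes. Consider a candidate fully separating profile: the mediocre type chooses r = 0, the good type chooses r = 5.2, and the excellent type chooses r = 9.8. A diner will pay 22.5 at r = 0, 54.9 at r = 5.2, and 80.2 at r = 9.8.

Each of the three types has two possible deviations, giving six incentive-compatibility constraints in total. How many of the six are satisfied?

Good (own payoff 54.9 − 8.6×5.2 = 10.18): to r=0 gives 22.5 → profitable ✗; to r=9.8 gives 80.2 − 8.6×9.8 = -4.08 → no gain ✓.
Mediocre (own payoff 22.5): to r=5.2 gives 54.9 − 11.1×5.2 = -2.82 → no gain ✓; to r=9.8 gives 80.2 − 11.1×9.8 = -28.58 → no gain ✓.
Excellent (own payoff 80.2 − 6.7×9.8 = 14.54): to r=0 gives 22.5 → profitable ✗; to r=5.2 gives 54.9 − 6.7×5.2 = 20.06 → profitable ✗.
3 of the 6 constraints hold; not an equilibrium.

3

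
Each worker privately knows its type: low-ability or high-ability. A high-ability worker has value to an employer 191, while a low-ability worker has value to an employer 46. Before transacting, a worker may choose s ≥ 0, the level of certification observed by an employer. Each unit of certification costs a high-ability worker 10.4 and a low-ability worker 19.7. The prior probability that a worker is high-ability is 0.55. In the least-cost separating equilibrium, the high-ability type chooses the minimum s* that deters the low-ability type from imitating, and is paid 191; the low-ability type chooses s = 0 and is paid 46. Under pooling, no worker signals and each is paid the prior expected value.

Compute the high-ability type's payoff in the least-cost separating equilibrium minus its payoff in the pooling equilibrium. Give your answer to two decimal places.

Least-cost separating signal: s* solves 46 = 191 − 19.7·s*, so s* = (191 − 46)/19.7 ≈ 7.3604.
High-ability type's separating payoff: 191 − 10.4 × s* = 191 − 10.4 × (191 − 46)/19.7 = 191 − 1508/19.7 ≈ 114.4518.
Pooling payoff: 0.55 × 191 + 0.45 × 46 = 125.75.
Difference: 114.4518 − 125.75 = -11.2982, i.e. -11.30 to two decimal places.
The high-ability type would prefer the pooling outcome.

-11.30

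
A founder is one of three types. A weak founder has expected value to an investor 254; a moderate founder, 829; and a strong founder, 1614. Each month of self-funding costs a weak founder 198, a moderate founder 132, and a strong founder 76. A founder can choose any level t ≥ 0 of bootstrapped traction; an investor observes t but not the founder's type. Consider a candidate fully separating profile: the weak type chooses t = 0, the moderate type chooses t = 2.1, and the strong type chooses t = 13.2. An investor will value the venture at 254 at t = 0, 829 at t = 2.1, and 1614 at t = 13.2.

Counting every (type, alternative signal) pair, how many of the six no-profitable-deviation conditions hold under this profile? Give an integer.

4

Moderate (own payoff 829 − 132×2.1 = 551.8): to t=0 gives 254 → no gain ✓; to t=13.2 gives 1614 − 132×13.2 = -128.4 → no gain ✓.
Strong (own payoff 1614 − 76×13.2 = 610.8): to t=0 gives 254 → no gain ✓; to t=2.1 gives 829 − 76×2.1 = 669.4 → profitable ✗.
Weak (own payoff 254): to t=2.1 gives 829 − 198×2.1 = 413.2 → profitable ✗; to t=13.2 gives 1614 − 198×13.2 = -999.6 → no gain ✓.
4 of the 6 constraints hold; not an equilibrium.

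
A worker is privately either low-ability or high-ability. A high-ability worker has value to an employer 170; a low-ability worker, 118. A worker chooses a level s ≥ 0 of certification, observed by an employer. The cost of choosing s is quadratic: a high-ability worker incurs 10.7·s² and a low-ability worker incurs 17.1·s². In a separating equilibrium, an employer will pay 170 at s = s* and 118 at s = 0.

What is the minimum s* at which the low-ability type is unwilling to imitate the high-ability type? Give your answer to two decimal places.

1.74

The low-ability type at s = 0 receives 118; imitating at s* yields 170 − 17.1·s*².
Indifference: 118 = 170 − 17.1·s*², so s*² = (170 − 118) / 17.1 ≈ 3.0409.
s* = √3.0409 ≈ 1.74.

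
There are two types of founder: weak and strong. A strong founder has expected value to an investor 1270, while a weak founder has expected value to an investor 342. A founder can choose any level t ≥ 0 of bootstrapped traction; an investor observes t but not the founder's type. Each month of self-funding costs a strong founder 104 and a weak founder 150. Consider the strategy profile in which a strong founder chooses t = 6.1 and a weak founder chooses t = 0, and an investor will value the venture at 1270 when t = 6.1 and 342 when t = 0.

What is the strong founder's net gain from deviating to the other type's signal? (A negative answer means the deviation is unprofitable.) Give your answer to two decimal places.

Playing t = 6.1 the strong founder receives 1270 − 104 × 6.1 = 635.6.
Deviating to t = 0 yields 342 instead.
Gain from deviating: 342 − 635.6 = -293.60.
The gain is negative, so the strong type's incentive-compatibility constraint is satisfied.

-293.60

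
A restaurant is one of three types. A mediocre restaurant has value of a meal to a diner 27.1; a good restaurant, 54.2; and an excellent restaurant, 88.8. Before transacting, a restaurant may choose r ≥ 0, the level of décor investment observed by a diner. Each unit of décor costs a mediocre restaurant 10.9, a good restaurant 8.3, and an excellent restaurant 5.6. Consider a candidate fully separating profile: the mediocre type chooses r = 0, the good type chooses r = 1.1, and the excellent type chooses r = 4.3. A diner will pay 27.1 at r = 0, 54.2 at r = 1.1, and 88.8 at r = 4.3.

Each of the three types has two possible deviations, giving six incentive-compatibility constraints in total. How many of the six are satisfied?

Excellent (own payoff 88.8 − 5.6×4.3 = 64.72): to r=0 gives 27.1 → no gain ✓; to r=1.1 gives 54.2 − 5.6×1.1 = 48.04 → no gain ✓.
Good (own payoff 54.2 − 8.3×1.1 = 45.07): to r=0 gives 27.1 → no gain ✓; to r=4.3 gives 88.8 − 8.3×4.3 = 53.11 → profitable ✗.
Mediocre (own payoff 27.1): to r=1.1 gives 54.2 − 10.9×1.1 = 42.21 → profitable ✗; to r=4.3 gives 88.8 − 10.9×4.3 = 41.93 → profitable ✗.
3 of the 6 constraints hold; not an equilibrium.

3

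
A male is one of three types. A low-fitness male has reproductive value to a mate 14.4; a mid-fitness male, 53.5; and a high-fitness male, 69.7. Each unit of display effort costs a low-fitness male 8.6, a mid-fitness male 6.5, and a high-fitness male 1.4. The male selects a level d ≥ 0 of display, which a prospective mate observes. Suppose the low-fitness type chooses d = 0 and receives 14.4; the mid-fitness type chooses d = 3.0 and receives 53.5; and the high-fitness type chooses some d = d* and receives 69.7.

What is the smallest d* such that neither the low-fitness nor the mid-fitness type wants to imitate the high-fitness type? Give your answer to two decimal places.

Mid-fitness type (on-path payoff 53.5 − 6.5×3.0 = 34) won't mimic when 34 ≥ 69.7 − 6.5·d*, i.e. d* ≥ 5.49.
Low-fitness type (on-path payoff 14.4) won't mimic when 14.4 ≥ 69.7 − 8.6·d*, i.e. d* ≥ 6.43.
Both must hold, so d* = max(6.43, 5.49) = 6.43. The low-fitness type's constraint binds.

6.43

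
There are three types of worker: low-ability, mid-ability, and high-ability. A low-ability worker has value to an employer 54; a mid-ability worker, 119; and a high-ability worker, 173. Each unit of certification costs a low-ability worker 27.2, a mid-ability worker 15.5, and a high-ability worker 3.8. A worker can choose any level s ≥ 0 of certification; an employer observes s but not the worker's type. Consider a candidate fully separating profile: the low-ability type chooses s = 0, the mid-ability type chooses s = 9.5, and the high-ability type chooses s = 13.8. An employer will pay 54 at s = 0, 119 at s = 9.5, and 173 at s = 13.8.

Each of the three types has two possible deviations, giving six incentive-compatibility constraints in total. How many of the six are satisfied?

Mid-ability (own payoff 119 − 15.5×9.5 = -28.25): to s=0 gives 54 → profitable ✗; to s=13.8 gives 173 − 15.5×13.8 = -40.9 → no gain ✓.
High-ability (own payoff 173 − 3.8×13.8 = 120.56): to s=0 gives 54 → no gain ✓; to s=9.5 gives 119 − 3.8×9.5 = 82.9 → no gain ✓.
Low-ability (own payoff 54): to s=9.5 gives 119 − 27.2×9.5 = -139.4 → no gain ✓; to s=13.8 gives 173 − 27.2×13.8 = -202.36 → no gain ✓.
5 of the 6 constraints hold; not an equilibrium.

5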